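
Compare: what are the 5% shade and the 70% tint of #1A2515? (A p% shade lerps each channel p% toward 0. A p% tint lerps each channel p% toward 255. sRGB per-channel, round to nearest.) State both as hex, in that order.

#192314, #BABEB9

#1A2515 is rgb(26, 37, 21).
5% shade:
  R: 26 + 0.05×(0−26) = 26 − 1.3 = 24.7 → 25
  G: 37 + 0.05×(0−37) = 37 − 1.85 = 35.15 → 35
  B: 21 + 0.05×(0−21) = 21 − 1.05 = 19.95 → 20
  → #192314
70% tint:
  R: 26 + 160.3 = 186.3 → 186
  G: 37 + 152.6 = 189.6 → 190
  B: 21 + 0.7×(255−21) = 21 + 163.8 = 184.8 → 185
  → #BABEB9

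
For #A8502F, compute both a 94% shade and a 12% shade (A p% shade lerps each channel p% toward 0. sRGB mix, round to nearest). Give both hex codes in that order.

#0A0503, #944629

#A8502F is rgb(168, 80, 47).
94% shade:
  R: 168 + 0.94×(0−168) = 168 − 157.92 = 10.08 → 10
  G: 80 + 0.94×(0−80) = 80 − 75.2 = 4.8 → 5
  B: 47 + 0.94×(0−47) = 47 − 44.18 = 2.82 → 3
  → #0A0503
12% shade:
  R: 168 + 0.12×(0−168) = 168 − 20.16 = 147.84 → 148
  G: 80 − 9.6 = 70.4 → 70
  B: 47 − 5.64 = 41.36 → 41
  → #944629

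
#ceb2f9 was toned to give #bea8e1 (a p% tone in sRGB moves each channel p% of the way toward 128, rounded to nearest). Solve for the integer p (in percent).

20%

#ceb2f9 is rgb(206, 178, 249); #bea8e1 is rgb(190, 168, 225).
On the B channel (widest range): 225 ≈ 249 + (p/100)(128 − 249), so p ≈ 100×(225 − 249)/(128 − 249) = -2400/-121 = 19.83.
p = 20 reproduces all three channels after rounding.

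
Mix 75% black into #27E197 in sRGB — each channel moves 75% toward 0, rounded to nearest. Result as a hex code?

#27E197 is rgb(39, 225, 151).
Per channel, c → c + 0.75(0 − c):
  R: 39 + 0.75×(0−39) = 39 − 29.25 = 9.75 → 10
  G: 225 + 0.75×(0−225) = 225 − 168.75 = 56.25 → 56
  B: 151 − 113.25 = 37.75 → 38
rgb(10, 56, 38) = #0A3826.

#0A3826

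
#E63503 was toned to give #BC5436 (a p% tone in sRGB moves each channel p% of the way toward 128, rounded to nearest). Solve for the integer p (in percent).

41%

#E63503 is rgb(230, 53, 3); #BC5436 is rgb(188, 84, 54).
On the B channel (widest range): 54 ≈ 3 + (p/100)(128 − 3), so p ≈ 100×(54 − 3)/(128 − 3) = 5100/125 = 40.80.
p = 41 reproduces all three channels after rounding.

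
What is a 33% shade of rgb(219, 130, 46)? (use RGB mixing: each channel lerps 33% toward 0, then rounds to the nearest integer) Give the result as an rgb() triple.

Per channel, c → c + 0.33(0 − c):
  R: 219 + 0.33×(0−219) = 219 − 72.27 = 146.73 → 147
  G: 130 + 0.33×(0−130) = 130 − 42.9 = 87.1 → 87
  B: 46 + 0.33×(0−46) = 46 − 15.18 = 30.82 → 31

rgb(147, 87, 31)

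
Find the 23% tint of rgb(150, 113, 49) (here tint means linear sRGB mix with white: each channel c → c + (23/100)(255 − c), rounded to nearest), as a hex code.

Per channel, c → c + 0.23(255 − c):
  R: 150 + 24.15 = 174.15 → 174
  G: 113 + 0.23×(255−113) = 113 + 32.66 = 145.66 → 146
  B: 49 + 47.38 = 96.38 → 96
rgb(174, 146, 96) = #ae9260.

#ae9260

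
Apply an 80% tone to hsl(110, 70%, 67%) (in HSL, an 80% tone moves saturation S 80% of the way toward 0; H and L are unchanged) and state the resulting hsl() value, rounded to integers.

S moves 80% from 70 toward 0: 70 − 56 = 14 → 14.
H and L are unchanged.

hsl(110, 14%, 67%)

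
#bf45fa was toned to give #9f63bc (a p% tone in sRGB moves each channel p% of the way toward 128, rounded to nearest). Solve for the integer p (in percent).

#bf45fa is rgb(191, 69, 250); #9f63bc is rgb(159, 99, 188).
On the B channel (widest range): 188 ≈ 250 + (p/100)(128 − 250), so p ≈ 100×(188 − 250)/(128 − 250) = -6200/-122 = 50.82.
p = 51 reproduces all three channels after rounding.

51%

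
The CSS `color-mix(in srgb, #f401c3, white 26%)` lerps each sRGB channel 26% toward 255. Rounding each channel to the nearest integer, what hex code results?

#f401c3 is rgb(244, 1, 195).
A 26% tint moves each channel 26% toward 255:
  R: 244 + 0.26×(255−244) = 244 + 2.86 = 246.86 → 247
  G: 1 + 0.26×(255−1) = 1 + 66.04 = 67.04 → 67
  B: 195 + 0.26×(255−195) = 195 + 15.6 = 210.6 → 211
rgb(247, 67, 211) = #f743d3.

#f743d3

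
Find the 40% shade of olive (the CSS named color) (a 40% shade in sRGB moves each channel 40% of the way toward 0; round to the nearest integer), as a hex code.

CSS olive is rgb(128, 128, 0).
Lerp each channel 40% toward 0:
  R: 128 − 51.2 = 76.8 → 77
  G: 128 + 0.4×(0−128) = 128 − 51.2 = 76.8 → 77
  B: 0 + 0.4×(0−0) = 0 + 0 = 0 → 0
rgb(77, 77, 0) = #4d4d00.

#4d4d00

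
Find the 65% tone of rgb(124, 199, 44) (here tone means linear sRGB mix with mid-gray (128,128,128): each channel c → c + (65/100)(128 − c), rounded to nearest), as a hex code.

A 65% tone moves each channel 65% toward 128:
  R: 124 + 0.65×(128−124) = 124 + 2.6 = 126.6 → 127
  G: 199 + 0.65×(128−199) = 199 − 46.15 = 152.85 → 153
  B: 44 + 0.65×(128−44) = 44 + 54.6 = 98.6 → 99
rgb(127, 153, 99) = #7F9963.

#7F9963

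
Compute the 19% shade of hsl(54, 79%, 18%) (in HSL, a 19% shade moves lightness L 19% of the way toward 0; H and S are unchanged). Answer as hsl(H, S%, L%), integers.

L moves 19% from 18 toward 0: 18 − 3.42 = 14.58 → 15.
H and S are unchanged.

hsl(54, 79%, 15%)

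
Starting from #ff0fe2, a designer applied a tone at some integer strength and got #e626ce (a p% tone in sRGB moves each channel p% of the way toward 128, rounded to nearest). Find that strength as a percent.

20%

#ff0fe2 is rgb(255, 15, 226); #e626ce is rgb(230, 38, 206).
On the R channel (widest range): 230 ≈ 255 + (p/100)(128 − 255), so p ≈ 100×(230 − 255)/(128 − 255) = -2500/-127 = 19.69.
p = 20 reproduces all three channels after rounding.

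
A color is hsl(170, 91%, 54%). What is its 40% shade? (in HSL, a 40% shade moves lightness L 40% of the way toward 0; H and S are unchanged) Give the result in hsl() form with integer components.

hsl(170, 91%, 32%)

L moves 40% from 54 toward 0: 54 − 21.6 = 32.4 → 32.
H and S are unchanged.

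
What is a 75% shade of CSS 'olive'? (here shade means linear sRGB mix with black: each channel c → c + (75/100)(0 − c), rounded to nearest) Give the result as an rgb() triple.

rgb(32, 32, 0)

CSS olive is rgb(128, 128, 0).
Per channel, c → c + 0.75(0 − c):
  R: 128 + 0.75×(0−128) = 128 − 96 = 32 → 32
  G: 128 + 0.75×(0−128) = 128 − 96 = 32 → 32
  B: 0 + 0 = 0 → 0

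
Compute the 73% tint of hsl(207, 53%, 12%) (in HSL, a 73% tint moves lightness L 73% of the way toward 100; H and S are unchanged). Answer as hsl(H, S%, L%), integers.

hsl(207, 53%, 76%)

L moves 73% from 12 toward 100: 12 + 64.24 = 76.24 → 76.
H and S are unchanged.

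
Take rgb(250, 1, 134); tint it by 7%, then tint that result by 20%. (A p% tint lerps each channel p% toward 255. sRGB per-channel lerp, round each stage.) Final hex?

Per channel, c → c + 0.07(255 − c):
  R: 250 + 0.07×(255−250) = 250 + 0.35 = 250.35 → 250
  G: 1 + 0.07×(255−1) = 1 + 17.78 = 18.78 → 19
  B: 134 + 0.07×(255−134) = 134 + 8.47 = 142.47 → 142
After the tint: rgb(250, 19, 142) = #FA138E.
A 20% tint moves each channel 20% toward 255:
  R: 250 + 0.2×(255−250) = 250 + 1 = 251 → 251
  G: 19 + 0.2×(255−19) = 19 + 47.2 = 66.2 → 66
  B: 142 + 0.2×(255−142) = 142 + 22.6 = 164.6 → 165
rgb(251, 66, 165) = #FB42A5.

#FB42A5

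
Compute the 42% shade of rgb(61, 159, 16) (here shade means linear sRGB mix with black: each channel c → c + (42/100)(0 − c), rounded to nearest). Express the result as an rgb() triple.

Lerp each channel 42% toward 0:
  R: 61 − 25.62 = 35.38 → 35
  G: 159 − 66.78 = 92.22 → 92
  B: 16 + 0.42×(0−16) = 16 − 6.72 = 9.28 → 9

rgb(35, 92, 9)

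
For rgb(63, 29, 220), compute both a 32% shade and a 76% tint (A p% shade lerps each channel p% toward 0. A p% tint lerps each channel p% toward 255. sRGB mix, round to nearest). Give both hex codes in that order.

32% shade:
  R: 63 − 20.16 = 42.84 → 43
  G: 29 + 0.32×(0−29) = 29 − 9.28 = 19.72 → 20
  B: 220 + 0.32×(0−220) = 220 − 70.4 = 149.6 → 150
  → #2b1496
76% tint:
  R: 63 + 0.76×(255−63) = 63 + 145.92 = 208.92 → 209
  G: 29 + 0.76×(255−29) = 29 + 171.76 = 200.76 → 201
  B: 220 + 0.76×(255−220) = 220 + 26.6 = 246.6 → 247
  → #d1c9f7

#2b1496, #d1c9f7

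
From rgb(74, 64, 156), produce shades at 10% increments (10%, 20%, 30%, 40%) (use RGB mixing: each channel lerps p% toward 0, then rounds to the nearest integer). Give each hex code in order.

10%: (74 − 7.4 = 66.6→67, 64 − 6.4 = 57.6→58, 156 − 15.6 = 140.4→140) → #433a8c
20%: (74 − 14.8 = 59.2→59, 64 − 12.8 = 51.2→51, 156 − 31.2 = 124.8→125) → #3b337d
30%: (74 − 22.2 = 51.8→52, 64 − 19.2 = 44.8→45, 156 − 46.8 = 109.2→109) → #342d6d
40%: (74 − 29.6 = 44.4→44, 64 − 25.6 = 38.4→38, 156 − 62.4 = 93.6→94) → #2c265e

#433a8c, #3b337d, #342d6d, #2c265e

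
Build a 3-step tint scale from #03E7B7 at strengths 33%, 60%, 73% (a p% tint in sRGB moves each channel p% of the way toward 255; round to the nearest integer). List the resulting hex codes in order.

#56EFCF, #9AF5E2, #BBF9EC

#03E7B7 is rgb(3, 231, 183).
33%: (3 + 83.16 = 86.16→86, 231 + 7.92 = 238.92→239, 183 + 23.76 = 206.76→207) → #56EFCF
60%: (3 + 151.2 = 154.2→154, 231 + 14.4 = 245.4→245, 183 + 43.2 = 226.2→226) → #9AF5E2
73%: (3 + 183.96 = 186.96→187, 231 + 17.52 = 248.52→249, 183 + 52.56 = 235.56→236) → #BBF9EC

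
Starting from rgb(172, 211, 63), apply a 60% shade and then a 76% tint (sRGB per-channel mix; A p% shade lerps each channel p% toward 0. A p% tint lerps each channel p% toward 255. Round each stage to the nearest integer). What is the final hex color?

#D2D6C8

Lerp each channel 60% toward 0:
  R: 172 − 103.2 = 68.8 → 69
  G: 211 − 126.6 = 84.4 → 84
  B: 63 − 37.8 = 25.2 → 25
After the shade: rgb(69, 84, 25) = #455419.
Lerp each channel 76% toward 255:
  R: 69 + 0.76×(255−69) = 69 + 141.36 = 210.36 → 210
  G: 84 + 129.96 = 213.96 → 214
  B: 25 + 0.76×(255−25) = 25 + 174.8 = 199.8 → 200
rgb(210, 214, 200) = #D2D6C8.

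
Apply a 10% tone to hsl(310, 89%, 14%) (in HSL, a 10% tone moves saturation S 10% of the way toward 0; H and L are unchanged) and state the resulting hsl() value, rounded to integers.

hsl(310, 80%, 14%)

S moves 10% from 89 toward 0: 89 − 8.9 = 80.1 → 80.
H and L are unchanged.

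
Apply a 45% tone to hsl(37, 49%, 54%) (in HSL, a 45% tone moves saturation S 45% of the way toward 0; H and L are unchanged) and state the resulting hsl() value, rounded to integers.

hsl(37, 27%, 54%)

S moves 45% from 49 toward 0: 49 − 22.05 = 26.95 → 27.
H and L are unchanged.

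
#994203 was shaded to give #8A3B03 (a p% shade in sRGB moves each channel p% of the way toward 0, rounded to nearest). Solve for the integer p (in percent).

#994203 is rgb(153, 66, 3); #8A3B03 is rgb(138, 59, 3).
On the R channel (widest range): 138 ≈ 153 + (p/100)(0 − 153), so p ≈ 100×(138 − 153)/(0 − 153) = -1500/-153 = 9.80.
p = 10 reproduces all three channels after rounding.

10%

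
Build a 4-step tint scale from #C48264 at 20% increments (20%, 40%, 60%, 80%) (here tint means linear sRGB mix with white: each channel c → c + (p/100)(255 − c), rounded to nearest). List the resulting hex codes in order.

#C48264 is rgb(196, 130, 100).
20%: (196 + 11.8 = 207.8→208, 130 + 25 = 155→155, 100 + 31 = 131→131) → #D09B83
40%: (196 + 23.6 = 219.6→220, 130 + 50 = 180→180, 100 + 62 = 162→162) → #DCB4A2
60%: (196 + 35.4 = 231.4→231, 130 + 75 = 205→205, 100 + 93 = 193→193) → #E7CDC1
80%: (196 + 47.2 = 243.2→243, 130 + 100 = 230→230, 100 + 124 = 224→224) → #F3E6E0

#D09B83, #DCB4A2, #E7CDC1, #F3E6E0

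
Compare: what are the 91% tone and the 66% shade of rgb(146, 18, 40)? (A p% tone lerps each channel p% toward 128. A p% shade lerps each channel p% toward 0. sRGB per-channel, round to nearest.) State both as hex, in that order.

91% tone:
  R: 146 + 0.91×(128−146) = 146 − 16.38 = 129.62 → 130
  G: 18 + 0.91×(128−18) = 18 + 100.1 = 118.1 → 118
  B: 40 + 0.91×(128−40) = 40 + 80.08 = 120.08 → 120
  → #827678
66% shade:
  R: 146 − 96.36 = 49.64 → 50
  G: 18 + 0.66×(0−18) = 18 − 11.88 = 6.12 → 6
  B: 40 − 26.4 = 13.6 → 14
  → #32060E

#827678, #32060E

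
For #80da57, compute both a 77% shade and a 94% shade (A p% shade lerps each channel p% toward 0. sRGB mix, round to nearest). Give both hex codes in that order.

#1d3214, #080d05

#80da57 is rgb(128, 218, 87).
77% shade:
  R: 128 + 0.77×(0−128) = 128 − 98.56 = 29.44 → 29
  G: 218 + 0.77×(0−218) = 218 − 167.86 = 50.14 → 50
  B: 87 + 0.77×(0−87) = 87 − 66.99 = 20.01 → 20
  → #1d3214
94% shade:
  R: 128 + 0.94×(0−128) = 128 − 120.32 = 7.68 → 8
  G: 218 + 0.94×(0−218) = 218 − 204.92 = 13.08 → 13
  B: 87 − 81.78 = 5.22 → 5
  → #080d05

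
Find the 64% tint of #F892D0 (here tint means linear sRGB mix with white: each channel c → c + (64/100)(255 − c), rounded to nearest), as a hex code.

#F892D0 is rgb(248, 146, 208).
A 64% tint moves each channel 64% toward 255:
  R: 248 + 0.64×(255−248) = 248 + 4.48 = 252.48 → 252
  G: 146 + 0.64×(255−146) = 146 + 69.76 = 215.76 → 216
  B: 208 + 0.64×(255−208) = 208 + 30.08 = 238.08 → 238
rgb(252, 216, 238) = #FCD8EE.

#FCD8EE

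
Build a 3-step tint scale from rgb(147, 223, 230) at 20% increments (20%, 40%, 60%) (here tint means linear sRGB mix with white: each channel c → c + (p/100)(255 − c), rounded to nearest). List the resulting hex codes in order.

20%: (147 + 21.6 = 168.6→169, 223 + 6.4 = 229.4→229, 230 + 5 = 235→235) → #a9e5eb
40%: (147 + 43.2 = 190.2→190, 223 + 12.8 = 235.8→236, 230 + 10 = 240→240) → #beecf0
60%: (147 + 64.8 = 211.8→212, 223 + 19.2 = 242.2→242, 230 + 15 = 245→245) → #d4f2f5

#a9e5eb, #beecf0, #d4f2f5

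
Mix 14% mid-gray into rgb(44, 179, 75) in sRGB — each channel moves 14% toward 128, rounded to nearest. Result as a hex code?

Per channel, c → c + 0.14(128 − c):
  R: 44 + 0.14×(128−44) = 44 + 11.76 = 55.76 → 56
  G: 179 + 0.14×(128−179) = 179 − 7.14 = 171.86 → 172
  B: 75 + 0.14×(128−75) = 75 + 7.42 = 82.42 → 82
rgb(56, 172, 82) = #38AC52.

#38AC52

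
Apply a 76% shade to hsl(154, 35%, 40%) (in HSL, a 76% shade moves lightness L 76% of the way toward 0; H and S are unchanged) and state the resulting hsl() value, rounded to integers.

hsl(154, 35%, 10%)

L moves 76% from 40 toward 0: 40 − 30.4 = 9.6 → 10.
H and S are unchanged.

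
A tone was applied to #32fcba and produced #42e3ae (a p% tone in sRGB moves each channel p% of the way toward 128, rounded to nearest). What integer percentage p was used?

20%

#32fcba is rgb(50, 252, 186); #42e3ae is rgb(66, 227, 174).
On the G channel (widest range): 227 ≈ 252 + (p/100)(128 − 252), so p ≈ 100×(227 − 252)/(128 − 252) = -2500/-124 = 20.16.
p = 20 reproduces all three channels after rounding.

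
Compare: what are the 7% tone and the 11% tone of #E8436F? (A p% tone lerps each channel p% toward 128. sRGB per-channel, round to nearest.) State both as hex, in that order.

#E8436F is rgb(232, 67, 111).
7% tone:
  R: 232 + 0.07×(128−232) = 232 − 7.28 = 224.72 → 225
  G: 67 + 0.07×(128−67) = 67 + 4.27 = 71.27 → 71
  B: 111 + 0.07×(128−111) = 111 + 1.19 = 112.19 → 112
  → #E14770
11% tone:
  R: 232 + 0.11×(128−232) = 232 − 11.44 = 220.56 → 221
  G: 67 + 0.11×(128−67) = 67 + 6.71 = 73.71 → 74
  B: 111 + 1.87 = 112.87 → 113
  → #DD4A71

#E14770, #DD4A71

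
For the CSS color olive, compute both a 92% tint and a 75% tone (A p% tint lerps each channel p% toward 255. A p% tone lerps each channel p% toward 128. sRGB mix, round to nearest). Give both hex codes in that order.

#f5f5eb, #808060

CSS olive is rgb(128, 128, 0).
92% tint:
  R: 128 + 0.92×(255−128) = 128 + 116.84 = 244.84 → 245
  G: 128 + 116.84 = 244.84 → 245
  B: 0 + 0.92×(255−0) = 0 + 234.6 = 234.6 → 235
  → #f5f5eb
75% tone:
  R: 128 + 0.75×(128−128) = 128 + 0 = 128 → 128
  G: 128 + 0.75×(128−128) = 128 + 0 = 128 → 128
  B: 0 + 0.75×(128−0) = 0 + 96 = 96 → 96
  → #808060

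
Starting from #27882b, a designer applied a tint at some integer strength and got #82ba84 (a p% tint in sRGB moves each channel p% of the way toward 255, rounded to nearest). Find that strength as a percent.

42%

#27882b is rgb(39, 136, 43); #82ba84 is rgb(130, 186, 132).
On the R channel (widest range): 130 ≈ 39 + (p/100)(255 − 39), so p ≈ 100×(130 − 39)/(255 − 39) = 9100/216 = 42.13.
p = 42 reproduces all three channels after rounding.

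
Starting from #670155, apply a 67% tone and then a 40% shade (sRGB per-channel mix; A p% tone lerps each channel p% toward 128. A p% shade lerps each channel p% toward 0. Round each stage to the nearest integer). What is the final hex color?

#670155 is rgb(103, 1, 85).
Lerp each channel 67% toward 128:
  R: 103 + 0.67×(128−103) = 103 + 16.75 = 119.75 → 120
  G: 1 + 85.09 = 86.09 → 86
  B: 85 + 0.67×(128−85) = 85 + 28.81 = 113.81 → 114
After the tone: rgb(120, 86, 114) = #785672.
Lerp each channel 40% toward 0:
  R: 120 + 0.4×(0−120) = 120 − 48 = 72 → 72
  G: 86 + 0.4×(0−86) = 86 − 34.4 = 51.6 → 52
  B: 114 + 0.4×(0−114) = 114 − 45.6 = 68.4 → 68
rgb(72, 52, 68) = #483444.

#483444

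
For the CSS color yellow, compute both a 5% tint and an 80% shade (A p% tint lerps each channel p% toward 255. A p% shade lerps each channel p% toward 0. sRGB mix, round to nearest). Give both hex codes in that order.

CSS yellow is rgb(255, 255, 0).
5% tint:
  R: 255 + 0.05×(255−255) = 255 + 0 = 255 → 255
  G: 255 + 0 = 255 → 255
  B: 0 + 12.75 = 12.75 → 13
  → #ffff0d
80% shade:
  R: 255 + 0.8×(0−255) = 255 − 204 = 51 → 51
  G: 255 + 0.8×(0−255) = 255 − 204 = 51 → 51
  B: 0 + 0 = 0 → 0
  → #333300

#ffff0d, #333300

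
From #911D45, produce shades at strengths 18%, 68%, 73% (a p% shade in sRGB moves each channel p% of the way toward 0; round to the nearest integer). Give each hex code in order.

#771839, #2E0916, #270813

#911D45 is rgb(145, 29, 69).
18%: (145 − 26.1 = 118.9→119, 29 − 5.22 = 23.78→24, 69 − 12.42 = 56.58→57) → #771839
68%: (145 − 98.6 = 46.4→46, 29 − 19.72 = 9.28→9, 69 − 46.92 = 22.08→22) → #2E0916
73%: (145 − 105.85 = 39.15→39, 29 − 21.17 = 7.83→8, 69 − 50.37 = 18.63→19) → #270813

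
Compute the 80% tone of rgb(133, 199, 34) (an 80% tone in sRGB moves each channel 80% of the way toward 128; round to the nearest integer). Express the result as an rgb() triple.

An 80% tone moves each channel 80% toward 128:
  R: 133 + 0.8×(128−133) = 133 − 4 = 129 → 129
  G: 199 − 56.8 = 142.2 → 142
  B: 34 + 0.8×(128−34) = 34 + 75.2 = 109.2 → 109

rgb(129, 142, 109)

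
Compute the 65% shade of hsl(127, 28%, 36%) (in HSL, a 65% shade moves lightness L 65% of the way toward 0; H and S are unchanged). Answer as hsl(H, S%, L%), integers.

hsl(127, 28%, 13%)

L moves 65% from 36 toward 0: 36 − 23.4 = 12.6 → 13.
H and S are unchanged.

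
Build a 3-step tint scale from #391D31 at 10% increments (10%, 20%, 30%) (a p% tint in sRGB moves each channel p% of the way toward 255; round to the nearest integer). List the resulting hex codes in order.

#4D3446, #614A5A, #74616F

#391D31 is rgb(57, 29, 49).
10%: (57 + 19.8 = 76.8→77, 29 + 22.6 = 51.6→52, 49 + 20.6 = 69.6→70) → #4D3446
20%: (57 + 39.6 = 96.6→97, 29 + 45.2 = 74.2→74, 49 + 41.2 = 90.2→90) → #614A5A
30%: (57 + 59.4 = 116.4→116, 29 + 67.8 = 96.8→97, 49 + 61.8 = 110.8→111) → #74616F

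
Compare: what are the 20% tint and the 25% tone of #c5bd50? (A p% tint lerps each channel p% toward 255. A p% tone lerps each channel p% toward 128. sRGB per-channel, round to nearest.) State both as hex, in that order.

#c5bd50 is rgb(197, 189, 80).
20% tint:
  R: 197 + 0.2×(255−197) = 197 + 11.6 = 208.6 → 209
  G: 189 + 0.2×(255−189) = 189 + 13.2 = 202.2 → 202
  B: 80 + 0.2×(255−80) = 80 + 35 = 115 → 115
  → #d1ca73
25% tone:
  R: 197 + 0.25×(128−197) = 197 − 17.25 = 179.75 → 180
  G: 189 + 0.25×(128−189) = 189 − 15.25 = 173.75 → 174
  B: 80 + 12 = 92 → 92
  → #b4ae5c

#d1ca73, #b4ae5c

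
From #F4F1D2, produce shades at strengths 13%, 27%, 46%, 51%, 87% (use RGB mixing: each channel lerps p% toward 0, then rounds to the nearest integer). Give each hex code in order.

#F4F1D2 is rgb(244, 241, 210).
13%: (244 − 31.72 = 212.28→212, 241 − 31.33 = 209.67→210, 210 − 27.3 = 182.7→183) → #D4D2B7
27%: (244 − 65.88 = 178.12→178, 241 − 65.07 = 175.93→176, 210 − 56.7 = 153.3→153) → #B2B099
46%: (244 − 112.24 = 131.76→132, 241 − 110.86 = 130.14→130, 210 − 96.6 = 113.4→113) → #848271
51%: (244 − 124.44 = 119.56→120, 241 − 122.91 = 118.09→118, 210 − 107.1 = 102.9→103) → #787667
87%: (244 − 212.28 = 31.72→32, 241 − 209.67 = 31.33→31, 210 − 182.7 = 27.3→27) → #201F1B

#D4D2B7, #B2B099, #848271, #787667, #201F1B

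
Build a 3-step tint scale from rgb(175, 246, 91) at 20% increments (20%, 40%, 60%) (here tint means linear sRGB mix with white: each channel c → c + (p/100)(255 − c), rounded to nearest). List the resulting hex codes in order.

#bff87c, #cffa9d, #dffbbd

20%: (175 + 16 = 191→191, 246 + 1.8 = 247.8→248, 91 + 32.8 = 123.8→124) → #bff87c
40%: (175 + 32 = 207→207, 246 + 3.6 = 249.6→250, 91 + 65.6 = 156.6→157) → #cffa9d
60%: (175 + 48 = 223→223, 246 + 5.4 = 251.4→251, 91 + 98.4 = 189.4→189) → #dffbbd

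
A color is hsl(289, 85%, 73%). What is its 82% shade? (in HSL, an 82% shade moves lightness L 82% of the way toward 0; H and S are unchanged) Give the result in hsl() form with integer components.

L moves 82% from 73 toward 0: 73 − 59.86 = 13.14 → 13.
H and S are unchanged.

hsl(289, 85%, 13%)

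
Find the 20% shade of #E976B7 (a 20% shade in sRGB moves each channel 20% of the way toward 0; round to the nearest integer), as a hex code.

#BA5E92

#E976B7 is rgb(233, 118, 183).
A 20% shade moves each channel 20% toward 0:
  R: 233 + 0.2×(0−233) = 233 − 46.6 = 186.4 → 186
  G: 118 + 0.2×(0−118) = 118 − 23.6 = 94.4 → 94
  B: 183 + 0.2×(0−183) = 183 − 36.6 = 146.4 → 146
rgb(186, 94, 146) = #BA5E92.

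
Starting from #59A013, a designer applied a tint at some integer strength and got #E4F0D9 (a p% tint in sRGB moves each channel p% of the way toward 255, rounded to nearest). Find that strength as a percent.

84%

#59A013 is rgb(89, 160, 19); #E4F0D9 is rgb(228, 240, 217).
On the B channel (widest range): 217 ≈ 19 + (p/100)(255 − 19), so p ≈ 100×(217 − 19)/(255 − 19) = 19800/236 = 83.90.
p = 84 reproduces all three channels after rounding.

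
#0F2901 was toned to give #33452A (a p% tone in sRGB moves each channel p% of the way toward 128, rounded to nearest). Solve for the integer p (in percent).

#0F2901 is rgb(15, 41, 1); #33452A is rgb(51, 69, 42).
On the B channel (widest range): 42 ≈ 1 + (p/100)(128 − 1), so p ≈ 100×(42 − 1)/(128 − 1) = 4100/127 = 32.28.
p = 32 reproduces all three channels after rounding.

32%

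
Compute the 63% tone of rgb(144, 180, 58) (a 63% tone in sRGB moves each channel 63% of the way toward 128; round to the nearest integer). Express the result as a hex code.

#869366

A 63% tone moves each channel 63% toward 128:
  R: 144 − 10.08 = 133.92 → 134
  G: 180 − 32.76 = 147.24 → 147
  B: 58 + 0.63×(128−58) = 58 + 44.1 = 102.1 → 102
rgb(134, 147, 102) = #869366.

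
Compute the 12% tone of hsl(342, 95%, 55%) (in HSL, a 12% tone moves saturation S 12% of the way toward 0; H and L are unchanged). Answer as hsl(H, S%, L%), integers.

S moves 12% from 95 toward 0: 95 − 11.4 = 83.6 → 84.
H and L are unchanged.

hsl(342, 84%, 55%)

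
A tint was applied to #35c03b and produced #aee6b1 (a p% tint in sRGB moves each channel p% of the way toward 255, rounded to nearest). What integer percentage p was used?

#35c03b is rgb(53, 192, 59); #aee6b1 is rgb(174, 230, 177).
On the R channel (widest range): 174 ≈ 53 + (p/100)(255 − 53), so p ≈ 100×(174 − 53)/(255 − 53) = 12100/202 = 59.90.
p = 60 reproduces all three channels after rounding.

60%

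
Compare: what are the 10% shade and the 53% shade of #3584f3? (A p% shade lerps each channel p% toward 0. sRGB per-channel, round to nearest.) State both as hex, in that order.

#3077db, #193e72

#3584f3 is rgb(53, 132, 243).
10% shade:
  R: 53 + 0.1×(0−53) = 53 − 5.3 = 47.7 → 48
  G: 132 + 0.1×(0−132) = 132 − 13.2 = 118.8 → 119
  B: 243 + 0.1×(0−243) = 243 − 24.3 = 218.7 → 219
  → #3077db
53% shade:
  R: 53 + 0.53×(0−53) = 53 − 28.09 = 24.91 → 25
  G: 132 − 69.96 = 62.04 → 62
  B: 243 − 128.79 = 114.21 → 114
  → #193e72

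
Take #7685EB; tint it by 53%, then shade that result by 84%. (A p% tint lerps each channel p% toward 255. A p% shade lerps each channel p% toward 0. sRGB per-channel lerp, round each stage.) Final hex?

#7685EB is rgb(118, 133, 235).
A 53% tint moves each channel 53% toward 255:
  R: 118 + 0.53×(255−118) = 118 + 72.61 = 190.61 → 191
  G: 133 + 0.53×(255−133) = 133 + 64.66 = 197.66 → 198
  B: 235 + 10.6 = 245.6 → 246
After the tint: rgb(191, 198, 246) = #BFC6F6.
An 84% shade moves each channel 84% toward 0:
  R: 191 + 0.84×(0−191) = 191 − 160.44 = 30.56 → 31
  G: 198 + 0.84×(0−198) = 198 − 166.32 = 31.68 → 32
  B: 246 + 0.84×(0−246) = 246 − 206.64 = 39.36 → 39
rgb(31, 32, 39) = #1F2027.

#1F2027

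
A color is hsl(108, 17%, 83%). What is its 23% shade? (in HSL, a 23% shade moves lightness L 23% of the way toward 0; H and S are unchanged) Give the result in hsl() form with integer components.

L moves 23% from 83 toward 0: 83 − 19.09 = 63.91 → 64.
H and S are unchanged.

hsl(108, 17%, 64%)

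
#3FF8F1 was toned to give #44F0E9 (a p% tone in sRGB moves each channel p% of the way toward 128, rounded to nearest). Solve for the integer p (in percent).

#3FF8F1 is rgb(63, 248, 241); #44F0E9 is rgb(68, 240, 233).
On the G channel (widest range): 240 ≈ 248 + (p/100)(128 − 248), so p ≈ 100×(240 − 248)/(128 − 248) = -800/-120 = 6.67.
p = 7 reproduces all three channels after rounding.

7%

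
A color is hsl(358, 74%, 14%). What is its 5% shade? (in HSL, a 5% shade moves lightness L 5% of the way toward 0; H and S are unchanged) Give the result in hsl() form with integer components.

hsl(358, 74%, 13%)

L moves 5% from 14 toward 0: 14 − 0.7 = 13.3 → 13.
H and S are unchanged.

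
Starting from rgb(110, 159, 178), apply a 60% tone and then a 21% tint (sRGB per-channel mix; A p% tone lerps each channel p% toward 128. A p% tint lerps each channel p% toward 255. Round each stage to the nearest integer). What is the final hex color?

Lerp each channel 60% toward 128:
  R: 110 + 0.6×(128−110) = 110 + 10.8 = 120.8 → 121
  G: 159 − 18.6 = 140.4 → 140
  B: 178 − 30 = 148 → 148
After the tone: rgb(121, 140, 148) = #798C94.
Per channel, c → c + 0.21(255 − c):
  R: 121 + 0.21×(255−121) = 121 + 28.14 = 149.14 → 149
  G: 140 + 0.21×(255−140) = 140 + 24.15 = 164.15 → 164
  B: 148 + 0.21×(255−148) = 148 + 22.47 = 170.47 → 170
rgb(149, 164, 170) = #95A4AA.

#95A4AA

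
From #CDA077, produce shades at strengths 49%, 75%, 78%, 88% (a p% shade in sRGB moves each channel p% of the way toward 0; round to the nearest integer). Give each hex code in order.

#CDA077 is rgb(205, 160, 119).
49%: (205 − 100.45 = 104.55→105, 160 − 78.4 = 81.6→82, 119 − 58.31 = 60.69→61) → #69523D
75%: (205 − 153.75 = 51.25→51, 160 − 120 = 40→40, 119 − 89.25 = 29.75→30) → #33281E
78%: (205 − 159.9 = 45.1→45, 160 − 124.8 = 35.2→35, 119 − 92.82 = 26.18→26) → #2D231A
88%: (205 − 180.4 = 24.6→25, 160 − 140.8 = 19.2→19, 119 − 104.72 = 14.28→14) → #19130E

#69523D, #33281E, #2D231A, #19130E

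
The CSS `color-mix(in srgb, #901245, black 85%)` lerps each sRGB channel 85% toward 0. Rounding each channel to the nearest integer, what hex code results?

#901245 is rgb(144, 18, 69).
Lerp each channel 85% toward 0:
  R: 144 + 0.85×(0−144) = 144 − 122.4 = 21.6 → 22
  G: 18 + 0.85×(0−18) = 18 − 15.3 = 2.7 → 3
  B: 69 + 0.85×(0−69) = 69 − 58.65 = 10.35 → 10
rgb(22, 3, 10) = #16030a.

#16030a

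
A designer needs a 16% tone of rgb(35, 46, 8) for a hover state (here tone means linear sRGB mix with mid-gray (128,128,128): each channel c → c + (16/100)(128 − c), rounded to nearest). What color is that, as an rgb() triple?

Lerp each channel 16% toward 128:
  R: 35 + 14.88 = 49.88 → 50
  G: 46 + 0.16×(128−46) = 46 + 13.12 = 59.12 → 59
  B: 8 + 0.16×(128−8) = 8 + 19.2 = 27.2 → 27

rgb(50, 59, 27)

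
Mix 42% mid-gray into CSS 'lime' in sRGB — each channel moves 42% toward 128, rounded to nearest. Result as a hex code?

#36CA36

CSS lime is rgb(0, 255, 0).
Lerp each channel 42% toward 128:
  R: 0 + 0.42×(128−0) = 0 + 53.76 = 53.76 → 54
  G: 255 + 0.42×(128−255) = 255 − 53.34 = 201.66 → 202
  B: 0 + 53.76 = 53.76 → 54
rgb(54, 202, 54) = #36CA36.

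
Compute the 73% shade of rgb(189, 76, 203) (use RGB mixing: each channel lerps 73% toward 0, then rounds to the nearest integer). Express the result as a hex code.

#331537

A 73% shade moves each channel 73% toward 0:
  R: 189 − 137.97 = 51.03 → 51
  G: 76 + 0.73×(0−76) = 76 − 55.48 = 20.52 → 21
  B: 203 + 0.73×(0−203) = 203 − 148.19 = 54.81 → 55
rgb(51, 21, 55) = #331537.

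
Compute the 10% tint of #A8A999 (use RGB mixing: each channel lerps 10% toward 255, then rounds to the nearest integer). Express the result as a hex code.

#B1B2A3

#A8A999 is rgb(168, 169, 153).
Per channel, c → c + 0.1(255 − c):
  R: 168 + 8.7 = 176.7 → 177
  G: 169 + 8.6 = 177.6 → 178
  B: 153 + 10.2 = 163.2 → 163
rgb(177, 178, 163) = #B1B2A3.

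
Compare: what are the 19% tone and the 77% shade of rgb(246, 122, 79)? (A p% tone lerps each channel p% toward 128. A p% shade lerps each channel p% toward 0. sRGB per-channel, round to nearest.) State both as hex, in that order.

19% tone:
  R: 246 + 0.19×(128−246) = 246 − 22.42 = 223.58 → 224
  G: 122 + 0.19×(128−122) = 122 + 1.14 = 123.14 → 123
  B: 79 + 9.31 = 88.31 → 88
  → #E07B58
77% shade:
  R: 246 − 189.42 = 56.58 → 57
  G: 122 − 93.94 = 28.06 → 28
  B: 79 − 60.83 = 18.17 → 18
  → #391C12

#E07B58, #391C12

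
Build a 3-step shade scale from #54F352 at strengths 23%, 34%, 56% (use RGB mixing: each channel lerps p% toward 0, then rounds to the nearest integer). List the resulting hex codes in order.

#54F352 is rgb(84, 243, 82).
23%: (84 − 19.32 = 64.68→65, 243 − 55.89 = 187.11→187, 82 − 18.86 = 63.14→63) → #41BB3F
34%: (84 − 28.56 = 55.44→55, 243 − 82.62 = 160.38→160, 82 − 27.88 = 54.12→54) → #37A036
56%: (84 − 47.04 = 36.96→37, 243 − 136.08 = 106.92→107, 82 − 45.92 = 36.08→36) → #256B24

#41BB3F, #37A036, #256B24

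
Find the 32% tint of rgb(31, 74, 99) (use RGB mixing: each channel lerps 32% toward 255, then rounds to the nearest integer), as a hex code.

A 32% tint moves each channel 32% toward 255:
  R: 31 + 71.68 = 102.68 → 103
  G: 74 + 0.32×(255−74) = 74 + 57.92 = 131.92 → 132
  B: 99 + 0.32×(255−99) = 99 + 49.92 = 148.92 → 149
rgb(103, 132, 149) = #678495.

#678495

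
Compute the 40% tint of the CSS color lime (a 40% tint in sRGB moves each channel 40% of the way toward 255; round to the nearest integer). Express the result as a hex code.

#66FF66

CSS lime is rgb(0, 255, 0).
Per channel, c → c + 0.4(255 − c):
  R: 0 + 0.4×(255−0) = 0 + 102 = 102 → 102
  G: 255 + 0 = 255 → 255
  B: 0 + 0.4×(255−0) = 0 + 102 = 102 → 102
rgb(102, 255, 102) = #66FF66.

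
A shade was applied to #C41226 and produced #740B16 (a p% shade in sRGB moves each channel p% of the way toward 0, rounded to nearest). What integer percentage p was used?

#C41226 is rgb(196, 18, 38); #740B16 is rgb(116, 11, 22).
On the R channel (widest range): 116 ≈ 196 + (p/100)(0 − 196), so p ≈ 100×(116 − 196)/(0 − 196) = -8000/-196 = 40.82.
p = 41 reproduces all three channels after rounding.

41%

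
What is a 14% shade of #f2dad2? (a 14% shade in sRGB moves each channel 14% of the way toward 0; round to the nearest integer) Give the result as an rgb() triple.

#f2dad2 is rgb(242, 218, 210).
Lerp each channel 14% toward 0:
  R: 242 + 0.14×(0−242) = 242 − 33.88 = 208.12 → 208
  G: 218 + 0.14×(0−218) = 218 − 30.52 = 187.48 → 187
  B: 210 + 0.14×(0−210) = 210 − 29.4 = 180.6 → 181

rgb(208, 187, 181)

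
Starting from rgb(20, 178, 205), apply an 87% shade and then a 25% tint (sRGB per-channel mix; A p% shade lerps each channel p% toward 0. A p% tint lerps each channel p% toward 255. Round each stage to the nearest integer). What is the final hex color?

#425154

An 87% shade moves each channel 87% toward 0:
  R: 20 − 17.4 = 2.6 → 3
  G: 178 + 0.87×(0−178) = 178 − 154.86 = 23.14 → 23
  B: 205 − 178.35 = 26.65 → 27
After the shade: rgb(3, 23, 27) = #03171b.
A 25% tint moves each channel 25% toward 255:
  R: 3 + 0.25×(255−3) = 3 + 63 = 66 → 66
  G: 23 + 58 = 81 → 81
  B: 27 + 0.25×(255−27) = 27 + 57 = 84 → 84
rgb(66, 81, 84) = #425154.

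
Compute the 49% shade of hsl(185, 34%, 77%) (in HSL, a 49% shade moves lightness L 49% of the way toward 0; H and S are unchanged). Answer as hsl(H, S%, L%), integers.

L moves 49% from 77 toward 0: 77 − 37.73 = 39.27 → 39.
H and S are unchanged.

hsl(185, 34%, 39%)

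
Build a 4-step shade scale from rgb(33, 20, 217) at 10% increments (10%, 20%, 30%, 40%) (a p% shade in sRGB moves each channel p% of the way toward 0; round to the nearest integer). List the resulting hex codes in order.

#1e12c3, #1a10ae, #170e98, #140c82

10%: (33 − 3.3 = 29.7→30, 20 − 2 = 18→18, 217 − 21.7 = 195.3→195) → #1e12c3
20%: (33 − 6.6 = 26.4→26, 20 − 4 = 16→16, 217 − 43.4 = 173.6→174) → #1a10ae
30%: (33 − 9.9 = 23.1→23, 20 − 6 = 14→14, 217 − 65.1 = 151.9→152) → #170e98
40%: (33 − 13.2 = 19.8→20, 20 − 8 = 12→12, 217 − 86.8 = 130.2→130) → #140c82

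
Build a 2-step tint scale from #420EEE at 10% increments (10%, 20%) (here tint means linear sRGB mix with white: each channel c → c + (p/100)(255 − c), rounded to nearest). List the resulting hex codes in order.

#5526F0, #683EF1

#420EEE is rgb(66, 14, 238).
10%: (66 + 18.9 = 84.9→85, 14 + 24.1 = 38.1→38, 238 + 1.7 = 239.7→240) → #5526F0
20%: (66 + 37.8 = 103.8→104, 14 + 48.2 = 62.2→62, 238 + 3.4 = 241.4→241) → #683EF1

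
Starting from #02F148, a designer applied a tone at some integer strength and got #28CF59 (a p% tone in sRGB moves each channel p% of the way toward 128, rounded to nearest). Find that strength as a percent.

#02F148 is rgb(2, 241, 72); #28CF59 is rgb(40, 207, 89).
On the R channel (widest range): 40 ≈ 2 + (p/100)(128 − 2), so p ≈ 100×(40 − 2)/(128 − 2) = 3800/126 = 30.16.
p = 30 reproduces all three channels after rounding.

30%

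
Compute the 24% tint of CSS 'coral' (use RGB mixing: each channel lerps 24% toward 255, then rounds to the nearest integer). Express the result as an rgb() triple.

rgb(255, 158, 122)

CSS coral is rgb(255, 127, 80).
A 24% tint moves each channel 24% toward 255:
  R: 255 + 0.24×(255−255) = 255 + 0 = 255 → 255
  G: 127 + 0.24×(255−127) = 127 + 30.72 = 157.72 → 158
  B: 80 + 42 = 122 → 122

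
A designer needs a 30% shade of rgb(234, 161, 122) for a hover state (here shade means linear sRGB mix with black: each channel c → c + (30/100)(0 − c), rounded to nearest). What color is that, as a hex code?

#A47155

A 30% shade moves each channel 30% toward 0:
  R: 234 + 0.3×(0−234) = 234 − 70.2 = 163.8 → 164
  G: 161 + 0.3×(0−161) = 161 − 48.3 = 112.7 → 113
  B: 122 − 36.6 = 85.4 → 85
rgb(164, 113, 85) = #A47155.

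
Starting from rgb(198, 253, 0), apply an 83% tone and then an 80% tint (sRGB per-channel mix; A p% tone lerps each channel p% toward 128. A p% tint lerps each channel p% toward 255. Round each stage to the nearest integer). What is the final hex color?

Lerp each channel 83% toward 128:
  R: 198 + 0.83×(128−198) = 198 − 58.1 = 139.9 → 140
  G: 253 − 103.75 = 149.25 → 149
  B: 0 + 0.83×(128−0) = 0 + 106.24 = 106.24 → 106
After the tone: rgb(140, 149, 106) = #8C956A.
An 80% tint moves each channel 80% toward 255:
  R: 140 + 92 = 232 → 232
  G: 149 + 0.8×(255−149) = 149 + 84.8 = 233.8 → 234
  B: 106 + 119.2 = 225.2 → 225
rgb(232, 234, 225) = #E8EAE1.

#E8EAE1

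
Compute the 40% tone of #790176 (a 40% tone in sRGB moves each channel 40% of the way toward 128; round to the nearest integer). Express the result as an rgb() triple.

rgb(124, 52, 122)

#790176 is rgb(121, 1, 118).
A 40% tone moves each channel 40% toward 128:
  R: 121 + 2.8 = 123.8 → 124
  G: 1 + 0.4×(128−1) = 1 + 50.8 = 51.8 → 52
  B: 118 + 4 = 122 → 122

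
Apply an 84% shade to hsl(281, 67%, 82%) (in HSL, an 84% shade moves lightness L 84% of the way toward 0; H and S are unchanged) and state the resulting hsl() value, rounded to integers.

L moves 84% from 82 toward 0: 82 − 68.88 = 13.12 → 13.
H and S are unchanged.

hsl(281, 67%, 13%)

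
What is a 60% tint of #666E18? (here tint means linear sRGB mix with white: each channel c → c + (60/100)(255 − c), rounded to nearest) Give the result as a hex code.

#666E18 is rgb(102, 110, 24).
Lerp each channel 60% toward 255:
  R: 102 + 91.8 = 193.8 → 194
  G: 110 + 87 = 197 → 197
  B: 24 + 138.6 = 162.6 → 163
rgb(194, 197, 163) = #C2C5A3.

#C2C5A3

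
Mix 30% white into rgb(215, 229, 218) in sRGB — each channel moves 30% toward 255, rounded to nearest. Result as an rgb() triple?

rgb(227, 237, 229)

Per channel, c → c + 0.3(255 − c):
  R: 215 + 12 = 227 → 227
  G: 229 + 0.3×(255−229) = 229 + 7.8 = 236.8 → 237
  B: 218 + 11.1 = 229.1 → 229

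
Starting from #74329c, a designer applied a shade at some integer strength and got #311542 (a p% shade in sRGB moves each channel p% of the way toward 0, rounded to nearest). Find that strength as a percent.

#74329c is rgb(116, 50, 156); #311542 is rgb(49, 21, 66).
On the B channel (widest range): 66 ≈ 156 + (p/100)(0 − 156), so p ≈ 100×(66 − 156)/(0 − 156) = -9000/-156 = 57.69.
p = 58 reproduces all three channels after rounding.

58%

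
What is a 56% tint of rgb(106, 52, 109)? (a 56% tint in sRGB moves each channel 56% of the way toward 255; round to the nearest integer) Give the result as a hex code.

#bda6bf

Lerp each channel 56% toward 255:
  R: 106 + 0.56×(255−106) = 106 + 83.44 = 189.44 → 189
  G: 52 + 0.56×(255−52) = 52 + 113.68 = 165.68 → 166
  B: 109 + 81.76 = 190.76 → 191
rgb(189, 166, 191) = #bda6bf.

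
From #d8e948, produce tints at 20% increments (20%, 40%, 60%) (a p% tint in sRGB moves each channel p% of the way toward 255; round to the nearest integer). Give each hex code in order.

#d8e948 is rgb(216, 233, 72).
20%: (216 + 7.8 = 223.8→224, 233 + 4.4 = 237.4→237, 72 + 36.6 = 108.6→109) → #e0ed6d
40%: (216 + 15.6 = 231.6→232, 233 + 8.8 = 241.8→242, 72 + 73.2 = 145.2→145) → #e8f291
60%: (216 + 23.4 = 239.4→239, 233 + 13.2 = 246.2→246, 72 + 109.8 = 181.8→182) → #eff6b6

#e0ed6d, #e8f291, #eff6b6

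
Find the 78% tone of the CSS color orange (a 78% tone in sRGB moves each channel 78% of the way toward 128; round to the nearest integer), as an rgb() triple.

CSS orange is rgb(255, 165, 0).
A 78% tone moves each channel 78% toward 128:
  R: 255 − 99.06 = 155.94 → 156
  G: 165 + 0.78×(128−165) = 165 − 28.86 = 136.14 → 136
  B: 0 + 0.78×(128−0) = 0 + 99.84 = 99.84 → 100

rgb(156, 136, 100)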